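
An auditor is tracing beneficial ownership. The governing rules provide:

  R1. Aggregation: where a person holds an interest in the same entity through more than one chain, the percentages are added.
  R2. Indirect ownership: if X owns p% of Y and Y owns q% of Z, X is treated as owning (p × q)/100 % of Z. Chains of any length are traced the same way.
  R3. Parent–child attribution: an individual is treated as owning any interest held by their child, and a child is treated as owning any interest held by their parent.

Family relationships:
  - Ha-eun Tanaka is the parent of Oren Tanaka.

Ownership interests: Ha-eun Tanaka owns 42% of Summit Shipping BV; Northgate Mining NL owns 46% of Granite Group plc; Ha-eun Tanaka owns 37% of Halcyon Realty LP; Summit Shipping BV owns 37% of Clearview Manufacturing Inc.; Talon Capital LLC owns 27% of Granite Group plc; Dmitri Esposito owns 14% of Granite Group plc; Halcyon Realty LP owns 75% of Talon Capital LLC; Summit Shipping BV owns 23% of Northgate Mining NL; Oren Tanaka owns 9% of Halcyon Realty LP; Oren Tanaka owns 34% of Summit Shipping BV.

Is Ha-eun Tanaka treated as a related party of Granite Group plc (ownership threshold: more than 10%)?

By parent–child attribution (R3), Ha-eun Tanaka is treated as also owning Oren Tanaka's interest in Halcyon Realty LP, giving 37% + 9% = 46%.
By parent–child attribution (R3), Ha-eun Tanaka is treated as also owning Oren Tanaka's interest in Summit Shipping BV, giving 42% + 34% = 76%.
Chain via Halcyon Realty LP → Talon Capital LLC (R2): 46% × 75% × 27% = 9.315% of Granite Group plc.
Chain via Summit Shipping BV → Northgate Mining NL (R2): 76% × 23% × 46% = 8.0408% of Granite Group plc.
Aggregating (R1): 9.315% + 8.0408% = 17.3558%.
17.3558% exceeds the 10% threshold, so Ha-eun is a related party to Granite Group plc.

Yes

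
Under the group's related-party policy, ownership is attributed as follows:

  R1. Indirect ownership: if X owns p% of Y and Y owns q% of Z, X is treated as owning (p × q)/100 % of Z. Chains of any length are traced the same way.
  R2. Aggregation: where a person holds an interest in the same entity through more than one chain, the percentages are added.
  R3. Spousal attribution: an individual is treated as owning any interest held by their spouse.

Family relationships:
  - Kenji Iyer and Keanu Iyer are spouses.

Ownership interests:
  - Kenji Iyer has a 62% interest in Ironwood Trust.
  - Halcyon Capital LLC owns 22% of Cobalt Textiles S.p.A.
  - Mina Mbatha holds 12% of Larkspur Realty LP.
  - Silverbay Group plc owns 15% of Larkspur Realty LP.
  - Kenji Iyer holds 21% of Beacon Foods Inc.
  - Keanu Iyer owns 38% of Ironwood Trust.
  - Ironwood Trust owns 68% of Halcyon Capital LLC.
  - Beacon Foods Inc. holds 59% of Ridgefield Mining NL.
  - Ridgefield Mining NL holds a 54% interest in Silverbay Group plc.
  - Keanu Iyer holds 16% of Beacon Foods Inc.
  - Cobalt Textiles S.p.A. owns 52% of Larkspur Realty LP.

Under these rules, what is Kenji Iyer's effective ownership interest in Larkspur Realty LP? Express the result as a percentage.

By spousal attribution (R3), Kenji Iyer is treated as also owning Keanu Iyer's interest in Ironwood Trust, giving 62% + 38% = 100%.
By spousal attribution (R3), Kenji Iyer is treated as also owning Keanu Iyer's interest in Beacon Foods Inc, giving 21% + 16% = 37%.
Chain via Ironwood Trust → Halcyon Capital LLC → Cobalt Textiles S.p.A. (R1): 100% × 68% × 22% × 52% = 7.7792% of Larkspur Realty LP.
Chain via Beacon Foods Inc. → Ridgefield Mining NL → Silverbay Group plc (R1): 37% × 59% × 54% × 15% = 1.76823% of Larkspur Realty LP.
Aggregating (R2): 7.7792% + 1.76823% = 9.54743%.

9.54743%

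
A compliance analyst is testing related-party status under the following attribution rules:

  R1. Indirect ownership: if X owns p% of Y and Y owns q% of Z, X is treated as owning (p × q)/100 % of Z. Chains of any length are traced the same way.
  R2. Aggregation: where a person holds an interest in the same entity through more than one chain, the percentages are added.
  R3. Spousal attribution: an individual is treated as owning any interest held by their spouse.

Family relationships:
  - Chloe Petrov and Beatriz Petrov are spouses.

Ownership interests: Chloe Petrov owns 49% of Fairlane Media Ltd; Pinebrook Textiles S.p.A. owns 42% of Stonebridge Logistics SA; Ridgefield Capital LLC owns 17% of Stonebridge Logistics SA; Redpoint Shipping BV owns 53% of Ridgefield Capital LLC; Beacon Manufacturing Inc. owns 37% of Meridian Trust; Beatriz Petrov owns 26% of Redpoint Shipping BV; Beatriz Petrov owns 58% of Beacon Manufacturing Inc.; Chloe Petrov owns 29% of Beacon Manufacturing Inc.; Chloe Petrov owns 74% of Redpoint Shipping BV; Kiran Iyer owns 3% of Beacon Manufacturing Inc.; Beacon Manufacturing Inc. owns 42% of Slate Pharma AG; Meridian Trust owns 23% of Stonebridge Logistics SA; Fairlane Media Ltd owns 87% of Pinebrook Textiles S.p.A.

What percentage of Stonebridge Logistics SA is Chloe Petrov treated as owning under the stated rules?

34.3183%

By spousal attribution (R3), Chloe Petrov is treated as also owning Beatriz Petrov's interest in Beacon Manufacturing Inc, giving 29% + 58% = 87%.
By spousal attribution (R3), Chloe Petrov is treated as also owning Beatriz Petrov's interest in Redpoint Shipping BV, giving 74% + 26% = 100%.
Chain via Fairlane Media Ltd → Pinebrook Textiles S.p.A. (R1): 49% × 87% × 42% = 17.9046% of Stonebridge Logistics SA.
Chain via Beacon Manufacturing Inc. → Meridian Trust (R1): 87% × 37% × 23% = 7.4037% of Stonebridge Logistics SA.
Chain via Redpoint Shipping BV → Ridgefield Capital LLC (R1): 100% × 53% × 17% = 9.01% of Stonebridge Logistics SA.
Aggregating (R2): 17.9046% + 7.4037% + 9.01% = 34.3183%.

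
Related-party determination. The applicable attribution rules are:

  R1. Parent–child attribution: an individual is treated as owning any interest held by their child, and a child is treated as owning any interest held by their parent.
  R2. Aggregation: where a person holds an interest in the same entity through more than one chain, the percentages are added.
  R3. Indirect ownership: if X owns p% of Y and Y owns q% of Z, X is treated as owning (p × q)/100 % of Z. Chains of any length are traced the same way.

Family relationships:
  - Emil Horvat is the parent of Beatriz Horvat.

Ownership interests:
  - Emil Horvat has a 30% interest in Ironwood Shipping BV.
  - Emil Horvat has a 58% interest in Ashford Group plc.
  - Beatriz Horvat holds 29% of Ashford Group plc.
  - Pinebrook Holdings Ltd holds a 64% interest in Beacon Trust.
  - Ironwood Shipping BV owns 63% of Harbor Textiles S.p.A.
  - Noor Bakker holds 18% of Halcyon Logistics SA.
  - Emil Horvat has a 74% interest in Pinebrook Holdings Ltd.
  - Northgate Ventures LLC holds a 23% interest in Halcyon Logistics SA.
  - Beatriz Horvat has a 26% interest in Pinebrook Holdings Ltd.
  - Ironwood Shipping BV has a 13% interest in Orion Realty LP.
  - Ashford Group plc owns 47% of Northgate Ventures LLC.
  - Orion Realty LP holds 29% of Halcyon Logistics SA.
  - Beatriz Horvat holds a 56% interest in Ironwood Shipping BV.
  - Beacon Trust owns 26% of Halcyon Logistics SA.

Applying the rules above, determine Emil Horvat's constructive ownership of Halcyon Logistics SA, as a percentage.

29.2869%

By parent–child attribution (R1), Emil Horvat is treated as also owning Beatriz Horvat's interest in Ashford Group plc, giving 58% + 29% = 87%.
By parent–child attribution (R1), Emil Horvat is treated as also owning Beatriz Horvat's interest in Pinebrook Holdings Ltd, giving 74% + 26% = 100%.
By parent–child attribution (R1), Emil Horvat is treated as also owning Beatriz Horvat's interest in Ironwood Shipping BV, giving 30% + 56% = 86%.
Chain via Ashford Group plc → Northgate Ventures LLC (R3): 87% × 47% × 23% = 9.4047% of Halcyon Logistics SA.
Chain via Pinebrook Holdings Ltd → Beacon Trust (R3): 100% × 64% × 26% = 16.64% of Halcyon Logistics SA.
Chain via Ironwood Shipping BV → Orion Realty LP (R3): 86% × 13% × 29% = 3.2422% of Halcyon Logistics SA.
Aggregating (R2): 9.4047% + 16.64% + 3.2422% = 29.2869%.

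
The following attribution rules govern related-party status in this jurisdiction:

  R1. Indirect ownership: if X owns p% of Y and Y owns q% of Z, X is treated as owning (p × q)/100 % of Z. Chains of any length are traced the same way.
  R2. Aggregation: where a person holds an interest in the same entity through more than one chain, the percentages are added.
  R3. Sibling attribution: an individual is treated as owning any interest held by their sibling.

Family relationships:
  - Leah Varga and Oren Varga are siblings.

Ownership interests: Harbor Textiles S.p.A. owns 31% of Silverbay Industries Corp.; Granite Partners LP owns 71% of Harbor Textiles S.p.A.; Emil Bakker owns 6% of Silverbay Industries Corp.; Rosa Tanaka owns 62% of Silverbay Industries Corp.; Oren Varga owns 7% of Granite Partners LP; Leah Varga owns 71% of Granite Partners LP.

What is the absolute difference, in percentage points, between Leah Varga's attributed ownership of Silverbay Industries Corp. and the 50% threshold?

By sibling attribution (R3), Leah Varga is treated as also owning Oren Varga's interest in Granite Partners LP, giving 71% + 7% = 78%.
Chain via Granite Partners LP → Harbor Textiles S.p.A. (R1): 78% × 71% × 31% = 17.1678% of Silverbay Industries Corp.
17.1678% falls short of the 50% threshold by 32.8322 percentage points.

32.8322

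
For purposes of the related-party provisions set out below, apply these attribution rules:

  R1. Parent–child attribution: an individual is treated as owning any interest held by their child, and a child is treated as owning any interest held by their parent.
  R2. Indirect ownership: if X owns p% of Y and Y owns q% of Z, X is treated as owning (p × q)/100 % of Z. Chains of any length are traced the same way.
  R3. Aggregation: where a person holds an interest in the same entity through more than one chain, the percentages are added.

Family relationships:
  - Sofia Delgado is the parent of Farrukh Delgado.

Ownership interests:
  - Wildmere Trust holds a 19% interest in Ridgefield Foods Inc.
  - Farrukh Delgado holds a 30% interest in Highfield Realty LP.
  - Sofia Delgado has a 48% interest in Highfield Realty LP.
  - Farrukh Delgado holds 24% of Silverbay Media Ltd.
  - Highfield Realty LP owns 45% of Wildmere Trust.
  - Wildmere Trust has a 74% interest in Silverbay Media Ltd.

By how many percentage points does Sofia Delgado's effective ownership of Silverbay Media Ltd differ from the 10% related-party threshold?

By parent–child attribution (R1), Sofia Delgado is treated as also owning Farrukh Delgado's interest in Highfield Realty LP, giving 48% + 30% = 78%.
By parent–child attribution (R1), Sofia Delgado is treated as owning Farrukh Delgado's 24% interest in Silverbay Media Ltd.
Chain via Highfield Realty LP → Wildmere Trust (R2): 78% × 45% × 74% = 25.974% of Silverbay Media Ltd.
Direct interest in Silverbay Media Ltd: 24%.
Aggregating (R3): 25.974% + 24% = 49.974%.
49.974% exceeds the 10% threshold by 39.974 percentage points.

39.974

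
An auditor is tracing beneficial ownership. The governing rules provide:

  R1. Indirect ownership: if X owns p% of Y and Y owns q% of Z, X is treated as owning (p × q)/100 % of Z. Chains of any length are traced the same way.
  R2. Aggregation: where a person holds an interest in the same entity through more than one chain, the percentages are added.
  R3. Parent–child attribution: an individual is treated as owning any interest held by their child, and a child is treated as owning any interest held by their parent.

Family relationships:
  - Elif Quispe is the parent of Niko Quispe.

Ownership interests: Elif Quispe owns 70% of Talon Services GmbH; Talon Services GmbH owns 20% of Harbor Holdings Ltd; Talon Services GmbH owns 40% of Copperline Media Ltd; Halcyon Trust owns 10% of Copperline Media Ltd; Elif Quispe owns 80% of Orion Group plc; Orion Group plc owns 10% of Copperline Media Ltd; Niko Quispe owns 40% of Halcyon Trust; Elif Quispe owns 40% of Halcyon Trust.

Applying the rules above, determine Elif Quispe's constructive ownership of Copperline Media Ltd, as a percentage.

44%

By parent–child attribution (R3), Elif Quispe is treated as also owning Niko Quispe's interest in Halcyon Trust, giving 40% + 40% = 80%.
Chain via Orion Group plc (R1): 80% × 10% = 8% of Copperline Media Ltd.
Chain via Halcyon Trust (R1): 80% × 10% = 8% of Copperline Media Ltd.
Chain via Talon Services GmbH (R1): 70% × 40% = 28% of Copperline Media Ltd.
Aggregating (R2): 8% + 8% + 28% = 44%.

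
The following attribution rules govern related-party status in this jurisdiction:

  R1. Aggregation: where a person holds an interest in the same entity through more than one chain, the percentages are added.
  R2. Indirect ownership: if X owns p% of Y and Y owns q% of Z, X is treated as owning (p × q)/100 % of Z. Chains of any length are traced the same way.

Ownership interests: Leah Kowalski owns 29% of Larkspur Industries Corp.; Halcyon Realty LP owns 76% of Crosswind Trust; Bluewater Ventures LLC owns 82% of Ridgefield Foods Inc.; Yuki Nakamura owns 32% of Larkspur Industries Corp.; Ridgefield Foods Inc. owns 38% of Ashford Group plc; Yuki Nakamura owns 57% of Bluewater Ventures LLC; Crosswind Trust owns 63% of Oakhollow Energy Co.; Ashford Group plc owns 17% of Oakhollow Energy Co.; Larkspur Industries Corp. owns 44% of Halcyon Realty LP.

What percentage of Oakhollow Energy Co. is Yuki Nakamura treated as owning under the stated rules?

Chain via Bluewater Ventures LLC → Ridgefield Foods Inc. → Ashford Group plc (R2): 57% × 82% × 38% × 17% = 3.019404% of Oakhollow Energy Co.
Chain via Larkspur Industries Corp. → Halcyon Realty LP → Crosswind Trust (R2): 32% × 44% × 76% × 63% = 6.741504% of Oakhollow Energy Co.
Aggregating (R1): 3.019404% + 6.741504% = 9.760908%.

9.760908%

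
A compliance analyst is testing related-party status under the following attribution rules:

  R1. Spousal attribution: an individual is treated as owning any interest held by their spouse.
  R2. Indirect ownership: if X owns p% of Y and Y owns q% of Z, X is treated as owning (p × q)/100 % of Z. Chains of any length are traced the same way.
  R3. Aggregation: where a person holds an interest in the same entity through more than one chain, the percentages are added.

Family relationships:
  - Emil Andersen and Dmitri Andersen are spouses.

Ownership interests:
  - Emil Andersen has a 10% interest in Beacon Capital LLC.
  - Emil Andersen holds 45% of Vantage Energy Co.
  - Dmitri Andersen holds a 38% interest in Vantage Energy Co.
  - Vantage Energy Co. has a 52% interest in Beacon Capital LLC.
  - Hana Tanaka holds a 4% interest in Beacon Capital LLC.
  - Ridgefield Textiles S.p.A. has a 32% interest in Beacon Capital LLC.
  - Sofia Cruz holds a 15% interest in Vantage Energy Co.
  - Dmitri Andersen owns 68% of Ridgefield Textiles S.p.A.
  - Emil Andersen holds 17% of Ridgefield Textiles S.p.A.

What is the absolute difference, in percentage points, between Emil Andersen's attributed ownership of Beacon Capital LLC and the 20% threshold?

By spousal attribution (R1), Emil Andersen is treated as also owning Dmitri Andersen's interest in Vantage Energy Co, giving 45% + 38% = 83%.
By spousal attribution (R1), Emil Andersen is treated as also owning Dmitri Andersen's interest in Ridgefield Textiles S.p.A, giving 17% + 68% = 85%.
Chain via Vantage Energy Co. (R2): 83% × 52% = 43.16% of Beacon Capital LLC.
Chain via Ridgefield Textiles S.p.A. (R2): 85% × 32% = 27.2% of Beacon Capital LLC.
Direct interest in Beacon Capital LLC: 10%.
Aggregating (R3): 43.16% + 27.2% + 10% = 80.36%.
80.36% exceeds the 20% threshold by 60.36 percentage points.

60.36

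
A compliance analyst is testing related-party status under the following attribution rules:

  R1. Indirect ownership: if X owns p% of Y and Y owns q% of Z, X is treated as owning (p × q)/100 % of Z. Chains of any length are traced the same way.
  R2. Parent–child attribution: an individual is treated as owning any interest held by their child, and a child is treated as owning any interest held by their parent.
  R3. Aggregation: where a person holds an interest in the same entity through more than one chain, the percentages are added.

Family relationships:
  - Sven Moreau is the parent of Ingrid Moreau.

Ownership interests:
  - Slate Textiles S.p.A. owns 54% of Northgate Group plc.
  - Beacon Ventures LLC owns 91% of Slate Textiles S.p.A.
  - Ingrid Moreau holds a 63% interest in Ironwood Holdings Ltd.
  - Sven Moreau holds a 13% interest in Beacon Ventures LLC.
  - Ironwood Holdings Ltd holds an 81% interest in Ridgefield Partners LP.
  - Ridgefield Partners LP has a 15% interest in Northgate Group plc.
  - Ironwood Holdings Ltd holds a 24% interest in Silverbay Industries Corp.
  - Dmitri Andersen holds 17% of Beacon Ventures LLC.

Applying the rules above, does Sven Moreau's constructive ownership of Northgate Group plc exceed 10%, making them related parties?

Yes

By parent–child attribution (R2), Sven Moreau is treated as owning Ingrid Moreau's 63% interest in Ironwood Holdings Ltd.
Chain via Beacon Ventures LLC → Slate Textiles S.p.A. (R1): 13% × 91% × 54% = 6.3882% of Northgate Group plc.
Chain via Ironwood Holdings Ltd → Ridgefield Partners LP (R1): 63% × 81% × 15% = 7.6545% of Northgate Group plc.
Aggregating (R3): 6.3882% + 7.6545% = 14.0427%.
14.0427% exceeds the 10% threshold, so Sven is a related party to Northgate Group plc.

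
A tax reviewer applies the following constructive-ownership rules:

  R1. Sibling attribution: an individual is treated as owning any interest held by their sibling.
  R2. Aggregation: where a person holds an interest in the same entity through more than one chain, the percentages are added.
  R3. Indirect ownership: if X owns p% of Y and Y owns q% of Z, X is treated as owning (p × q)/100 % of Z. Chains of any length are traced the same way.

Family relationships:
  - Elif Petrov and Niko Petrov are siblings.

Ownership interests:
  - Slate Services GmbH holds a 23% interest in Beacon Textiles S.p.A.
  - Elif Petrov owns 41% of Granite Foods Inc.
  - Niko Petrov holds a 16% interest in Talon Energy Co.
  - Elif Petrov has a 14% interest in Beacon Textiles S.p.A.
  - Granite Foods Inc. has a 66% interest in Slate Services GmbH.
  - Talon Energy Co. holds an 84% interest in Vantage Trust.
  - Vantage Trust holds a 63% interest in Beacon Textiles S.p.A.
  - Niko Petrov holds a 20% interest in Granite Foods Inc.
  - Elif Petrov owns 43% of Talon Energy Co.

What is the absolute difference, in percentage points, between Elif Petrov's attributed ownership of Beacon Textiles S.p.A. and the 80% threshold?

By sibling attribution (R1), Elif Petrov is treated as also owning Niko Petrov's interest in Talon Energy Co, giving 43% + 16% = 59%.
By sibling attribution (R1), Elif Petrov is treated as also owning Niko Petrov's interest in Granite Foods Inc, giving 41% + 20% = 61%.
Chain via Talon Energy Co. → Vantage Trust (R3): 59% × 84% × 63% = 31.2228% of Beacon Textiles S.p.A.
Chain via Granite Foods Inc. → Slate Services GmbH (R3): 61% × 66% × 23% = 9.2598% of Beacon Textiles S.p.A.
Direct interest in Beacon Textiles S.p.A: 14%.
Aggregating (R2): 31.2228% + 9.2598% + 14% = 54.4826%.
54.4826% falls short of the 80% threshold by 25.5174 percentage points.

25.5174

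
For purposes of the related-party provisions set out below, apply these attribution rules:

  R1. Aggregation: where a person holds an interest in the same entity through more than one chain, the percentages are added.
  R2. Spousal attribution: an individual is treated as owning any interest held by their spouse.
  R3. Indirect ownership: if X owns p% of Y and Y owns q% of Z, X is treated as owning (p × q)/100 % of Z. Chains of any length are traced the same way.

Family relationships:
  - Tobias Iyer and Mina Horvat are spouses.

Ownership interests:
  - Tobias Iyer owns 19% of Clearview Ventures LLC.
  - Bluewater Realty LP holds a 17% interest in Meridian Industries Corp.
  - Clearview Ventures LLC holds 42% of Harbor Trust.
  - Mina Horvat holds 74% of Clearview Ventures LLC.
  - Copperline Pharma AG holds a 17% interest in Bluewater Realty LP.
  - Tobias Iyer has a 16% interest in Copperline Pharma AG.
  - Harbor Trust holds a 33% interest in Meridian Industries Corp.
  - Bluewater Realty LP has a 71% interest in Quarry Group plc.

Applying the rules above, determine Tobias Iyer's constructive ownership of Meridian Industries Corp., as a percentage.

By spousal attribution (R2), Tobias Iyer is treated as also owning Mina Horvat's interest in Clearview Ventures LLC, giving 19% + 74% = 93%.
Chain via Copperline Pharma AG → Bluewater Realty LP (R3): 16% × 17% × 17% = 0.4624% of Meridian Industries Corp.
Chain via Clearview Ventures LLC → Harbor Trust (R3): 93% × 42% × 33% = 12.8898% of Meridian Industries Corp.
Aggregating (R1): 0.4624% + 12.8898% = 13.3522%.

13.3522%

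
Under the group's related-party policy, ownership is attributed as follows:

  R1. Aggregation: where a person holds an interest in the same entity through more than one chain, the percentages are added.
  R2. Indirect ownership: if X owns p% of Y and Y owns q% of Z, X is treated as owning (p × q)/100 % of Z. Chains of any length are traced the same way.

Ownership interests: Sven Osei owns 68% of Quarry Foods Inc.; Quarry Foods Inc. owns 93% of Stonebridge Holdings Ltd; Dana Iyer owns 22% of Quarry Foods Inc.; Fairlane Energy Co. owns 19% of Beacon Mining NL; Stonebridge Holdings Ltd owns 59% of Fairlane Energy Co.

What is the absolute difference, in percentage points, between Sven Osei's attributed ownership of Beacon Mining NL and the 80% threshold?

72.910796

Chain via Quarry Foods Inc. → Stonebridge Holdings Ltd → Fairlane Energy Co. (R2): 68% × 93% × 59% × 19% = 7.089204% of Beacon Mining NL.
7.089204% falls short of the 80% threshold by 72.910796 percentage points.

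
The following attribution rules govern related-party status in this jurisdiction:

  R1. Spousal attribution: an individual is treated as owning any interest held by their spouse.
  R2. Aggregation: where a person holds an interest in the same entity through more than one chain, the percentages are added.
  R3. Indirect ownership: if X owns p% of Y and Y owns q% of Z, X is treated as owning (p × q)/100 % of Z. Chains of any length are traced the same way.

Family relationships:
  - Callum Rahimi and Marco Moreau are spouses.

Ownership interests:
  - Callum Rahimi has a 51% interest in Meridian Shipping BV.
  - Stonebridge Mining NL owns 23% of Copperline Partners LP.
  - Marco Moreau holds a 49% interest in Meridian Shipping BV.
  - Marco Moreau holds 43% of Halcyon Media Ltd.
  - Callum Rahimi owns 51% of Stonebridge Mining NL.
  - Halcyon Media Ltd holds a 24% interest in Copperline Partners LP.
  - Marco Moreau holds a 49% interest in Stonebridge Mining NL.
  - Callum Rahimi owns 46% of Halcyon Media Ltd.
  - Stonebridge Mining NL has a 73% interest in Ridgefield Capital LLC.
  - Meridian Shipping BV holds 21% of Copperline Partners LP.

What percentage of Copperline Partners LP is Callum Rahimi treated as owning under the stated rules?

By spousal attribution (R1), Callum Rahimi is treated as also owning Marco Moreau's interest in Halcyon Media Ltd, giving 46% + 43% = 89%.
By spousal attribution (R1), Callum Rahimi is treated as also owning Marco Moreau's interest in Stonebridge Mining NL, giving 51% + 49% = 100%.
By spousal attribution (R1), Callum Rahimi is treated as also owning Marco Moreau's interest in Meridian Shipping BV, giving 51% + 49% = 100%.
Chain via Halcyon Media Ltd (R3): 89% × 24% = 21.36% of Copperline Partners LP.
Chain via Stonebridge Mining NL (R3): 100% × 23% = 23% of Copperline Partners LP.
Chain via Meridian Shipping BV (R3): 100% × 21% = 21% of Copperline Partners LP.
Aggregating (R2): 21.36% + 23% + 21% = 65.36%.

65.36%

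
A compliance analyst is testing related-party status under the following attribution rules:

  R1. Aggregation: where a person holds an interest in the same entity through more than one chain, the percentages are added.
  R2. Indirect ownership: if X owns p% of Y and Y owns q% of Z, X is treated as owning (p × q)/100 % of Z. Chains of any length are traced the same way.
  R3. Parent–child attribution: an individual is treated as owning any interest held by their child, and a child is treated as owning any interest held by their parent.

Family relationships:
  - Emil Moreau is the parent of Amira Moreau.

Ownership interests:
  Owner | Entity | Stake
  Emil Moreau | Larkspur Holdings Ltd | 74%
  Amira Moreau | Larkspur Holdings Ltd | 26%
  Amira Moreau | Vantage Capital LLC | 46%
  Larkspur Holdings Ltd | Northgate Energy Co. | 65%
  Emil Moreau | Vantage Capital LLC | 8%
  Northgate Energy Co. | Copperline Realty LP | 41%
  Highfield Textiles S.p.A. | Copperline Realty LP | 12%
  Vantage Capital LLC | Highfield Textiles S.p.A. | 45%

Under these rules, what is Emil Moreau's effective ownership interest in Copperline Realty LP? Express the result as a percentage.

By parent–child attribution (R3), Emil Moreau is treated as also owning Amira Moreau's interest in Vantage Capital LLC, giving 8% + 46% = 54%.
By parent–child attribution (R3), Emil Moreau is treated as also owning Amira Moreau's interest in Larkspur Holdings Ltd, giving 74% + 26% = 100%.
Chain via Vantage Capital LLC → Highfield Textiles S.p.A. (R2): 54% × 45% × 12% = 2.916% of Copperline Realty LP.
Chain via Larkspur Holdings Ltd → Northgate Energy Co. (R2): 100% × 65% × 41% = 26.65% of Copperline Realty LP.
Aggregating (R1): 2.916% + 26.65% = 29.566%.

29.566%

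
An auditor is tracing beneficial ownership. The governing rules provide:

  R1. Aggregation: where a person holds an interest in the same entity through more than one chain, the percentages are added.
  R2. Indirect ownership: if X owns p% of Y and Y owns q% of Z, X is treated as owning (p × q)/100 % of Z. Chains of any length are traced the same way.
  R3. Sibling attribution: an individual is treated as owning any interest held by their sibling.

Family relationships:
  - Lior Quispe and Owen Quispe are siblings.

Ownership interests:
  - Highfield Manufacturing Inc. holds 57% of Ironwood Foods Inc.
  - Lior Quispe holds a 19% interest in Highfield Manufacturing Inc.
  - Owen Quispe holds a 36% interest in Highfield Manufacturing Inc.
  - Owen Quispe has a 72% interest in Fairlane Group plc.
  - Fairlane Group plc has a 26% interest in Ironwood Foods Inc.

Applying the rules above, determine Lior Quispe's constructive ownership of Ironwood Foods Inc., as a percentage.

By sibling attribution (R3), Lior Quispe is treated as also owning Owen Quispe's interest in Highfield Manufacturing Inc, giving 19% + 36% = 55%.
By sibling attribution (R3), Lior Quispe is treated as owning Owen Quispe's 72% interest in Fairlane Group plc.
Chain via Highfield Manufacturing Inc. (R2): 55% × 57% = 31.35% of Ironwood Foods Inc.
Chain via Fairlane Group plc (R2): 72% × 26% = 18.72% of Ironwood Foods Inc.
Aggregating (R1): 31.35% + 18.72% = 50.07%.

50.07%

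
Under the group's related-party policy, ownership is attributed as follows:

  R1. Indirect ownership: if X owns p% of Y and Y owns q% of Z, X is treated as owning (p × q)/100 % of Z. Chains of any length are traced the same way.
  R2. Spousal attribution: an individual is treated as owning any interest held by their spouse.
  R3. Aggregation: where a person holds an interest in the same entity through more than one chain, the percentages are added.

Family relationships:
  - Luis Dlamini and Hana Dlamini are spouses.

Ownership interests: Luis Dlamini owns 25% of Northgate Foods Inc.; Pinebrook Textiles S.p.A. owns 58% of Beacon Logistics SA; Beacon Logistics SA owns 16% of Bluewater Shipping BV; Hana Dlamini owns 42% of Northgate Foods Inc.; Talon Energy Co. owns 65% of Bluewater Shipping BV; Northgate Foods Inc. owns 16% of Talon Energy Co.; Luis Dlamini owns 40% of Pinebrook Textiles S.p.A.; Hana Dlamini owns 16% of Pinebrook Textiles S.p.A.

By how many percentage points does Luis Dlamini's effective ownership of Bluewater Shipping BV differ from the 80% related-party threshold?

67.8352

By spousal attribution (R2), Luis Dlamini is treated as also owning Hana Dlamini's interest in Pinebrook Textiles S.p.A, giving 40% + 16% = 56%.
By spousal attribution (R2), Luis Dlamini is treated as also owning Hana Dlamini's interest in Northgate Foods Inc, giving 25% + 42% = 67%.
Chain via Pinebrook Textiles S.p.A. → Beacon Logistics SA (R1): 56% × 58% × 16% = 5.1968% of Bluewater Shipping BV.
Chain via Northgate Foods Inc. → Talon Energy Co. (R1): 67% × 16% × 65% = 6.968% of Bluewater Shipping BV.
Aggregating (R3): 5.1968% + 6.968% = 12.1648%.
12.1648% falls short of the 80% threshold by 67.8352 percentage points.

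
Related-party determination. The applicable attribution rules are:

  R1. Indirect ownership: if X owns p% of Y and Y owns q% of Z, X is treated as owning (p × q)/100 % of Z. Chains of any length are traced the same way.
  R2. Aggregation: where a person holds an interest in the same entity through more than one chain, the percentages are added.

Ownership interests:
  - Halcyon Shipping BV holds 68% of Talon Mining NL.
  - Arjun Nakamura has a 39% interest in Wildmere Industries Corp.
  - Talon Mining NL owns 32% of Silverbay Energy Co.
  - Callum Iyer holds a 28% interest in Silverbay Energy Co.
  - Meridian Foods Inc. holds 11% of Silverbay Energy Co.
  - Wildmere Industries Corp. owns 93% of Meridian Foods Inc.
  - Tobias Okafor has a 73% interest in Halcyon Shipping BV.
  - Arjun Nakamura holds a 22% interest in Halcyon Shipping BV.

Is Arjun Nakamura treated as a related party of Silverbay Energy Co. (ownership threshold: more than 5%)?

Yes

Chain via Halcyon Shipping BV → Talon Mining NL (R1): 22% × 68% × 32% = 4.7872% of Silverbay Energy Co.
Chain via Wildmere Industries Corp. → Meridian Foods Inc. (R1): 39% × 93% × 11% = 3.9897% of Silverbay Energy Co.
Aggregating (R2): 4.7872% + 3.9897% = 8.7769%.
8.7769% exceeds the 5% threshold, so Arjun is a related party to Silverbay Energy Co.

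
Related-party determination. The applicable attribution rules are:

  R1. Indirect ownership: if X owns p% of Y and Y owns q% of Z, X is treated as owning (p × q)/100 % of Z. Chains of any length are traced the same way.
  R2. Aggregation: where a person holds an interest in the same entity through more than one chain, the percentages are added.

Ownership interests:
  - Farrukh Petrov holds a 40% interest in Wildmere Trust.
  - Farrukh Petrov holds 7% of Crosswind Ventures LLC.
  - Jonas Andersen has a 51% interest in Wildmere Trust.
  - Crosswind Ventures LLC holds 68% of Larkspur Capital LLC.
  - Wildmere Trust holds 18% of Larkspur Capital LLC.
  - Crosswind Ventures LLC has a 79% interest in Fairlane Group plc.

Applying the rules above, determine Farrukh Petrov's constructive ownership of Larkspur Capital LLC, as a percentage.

Chain via Wildmere Trust (R1): 40% × 18% = 7.2% of Larkspur Capital LLC.
Chain via Crosswind Ventures LLC (R1): 7% × 68% = 4.76% of Larkspur Capital LLC.
Aggregating (R2): 7.2% + 4.76% = 11.96%.

11.96%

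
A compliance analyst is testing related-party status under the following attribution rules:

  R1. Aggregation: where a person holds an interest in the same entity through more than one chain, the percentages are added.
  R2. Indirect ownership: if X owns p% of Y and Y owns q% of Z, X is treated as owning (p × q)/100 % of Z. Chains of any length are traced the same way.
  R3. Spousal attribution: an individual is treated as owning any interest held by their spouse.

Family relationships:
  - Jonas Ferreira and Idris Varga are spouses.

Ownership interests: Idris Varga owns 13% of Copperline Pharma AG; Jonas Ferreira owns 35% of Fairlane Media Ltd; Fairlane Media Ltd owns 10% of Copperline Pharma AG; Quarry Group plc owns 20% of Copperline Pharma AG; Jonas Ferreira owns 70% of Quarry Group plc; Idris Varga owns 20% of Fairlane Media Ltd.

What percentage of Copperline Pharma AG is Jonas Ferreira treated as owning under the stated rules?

32.5%

By spousal attribution (R3), Jonas Ferreira is treated as also owning Idris Varga's interest in Fairlane Media Ltd, giving 35% + 20% = 55%.
By spousal attribution (R3), Jonas Ferreira is treated as owning Idris Varga's 13% interest in Copperline Pharma AG.
Chain via Quarry Group plc (R2): 70% × 20% = 14% of Copperline Pharma AG.
Chain via Fairlane Media Ltd (R2): 55% × 10% = 5.5% of Copperline Pharma AG.
Direct interest in Copperline Pharma AG: 13%.
Aggregating (R1): 14% + 5.5% + 13% = 32.5%.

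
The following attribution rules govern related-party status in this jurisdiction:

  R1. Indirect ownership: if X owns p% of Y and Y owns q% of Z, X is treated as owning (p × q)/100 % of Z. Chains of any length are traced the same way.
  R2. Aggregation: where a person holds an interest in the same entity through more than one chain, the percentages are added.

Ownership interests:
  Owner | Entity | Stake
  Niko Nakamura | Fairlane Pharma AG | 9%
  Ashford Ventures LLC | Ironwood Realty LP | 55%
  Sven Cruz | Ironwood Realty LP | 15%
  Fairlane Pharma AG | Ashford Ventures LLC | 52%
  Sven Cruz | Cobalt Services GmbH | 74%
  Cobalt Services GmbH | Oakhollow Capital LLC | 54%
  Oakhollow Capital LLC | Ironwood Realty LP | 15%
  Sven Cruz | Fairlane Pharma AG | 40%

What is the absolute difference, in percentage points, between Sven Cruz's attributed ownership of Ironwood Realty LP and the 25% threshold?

Chain via Cobalt Services GmbH → Oakhollow Capital LLC (R1): 74% × 54% × 15% = 5.994% of Ironwood Realty LP.
Chain via Fairlane Pharma AG → Ashford Ventures LLC (R1): 40% × 52% × 55% = 11.44% of Ironwood Realty LP.
Direct interest in Ironwood Realty LP: 15%.
Aggregating (R2): 5.994% + 11.44% + 15% = 32.434%.
32.434% exceeds the 25% threshold by 7.434 percentage points.

7.434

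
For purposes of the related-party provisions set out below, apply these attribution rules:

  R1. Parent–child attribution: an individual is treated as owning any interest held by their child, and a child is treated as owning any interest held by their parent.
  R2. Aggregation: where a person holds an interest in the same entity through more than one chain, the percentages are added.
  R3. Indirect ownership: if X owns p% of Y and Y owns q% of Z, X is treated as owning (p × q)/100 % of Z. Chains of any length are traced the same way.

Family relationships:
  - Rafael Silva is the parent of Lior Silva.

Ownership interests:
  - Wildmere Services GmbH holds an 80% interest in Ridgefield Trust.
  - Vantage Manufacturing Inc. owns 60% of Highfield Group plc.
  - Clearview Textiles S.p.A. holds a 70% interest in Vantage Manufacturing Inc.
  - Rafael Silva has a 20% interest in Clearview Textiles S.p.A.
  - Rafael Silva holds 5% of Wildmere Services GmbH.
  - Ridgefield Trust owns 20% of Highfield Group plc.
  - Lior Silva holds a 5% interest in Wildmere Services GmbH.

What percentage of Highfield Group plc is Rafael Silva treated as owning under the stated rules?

By parent–child attribution (R1), Rafael Silva is treated as also owning Lior Silva's interest in Wildmere Services GmbH, giving 5% + 5% = 10%.
Chain via Wildmere Services GmbH → Ridgefield Trust (R3): 10% × 80% × 20% = 1.6% of Highfield Group plc.
Chain via Clearview Textiles S.p.A. → Vantage Manufacturing Inc. (R3): 20% × 70% × 60% = 8.4% of Highfield Group plc.
Aggregating (R2): 1.6% + 8.4% = 10%.

10%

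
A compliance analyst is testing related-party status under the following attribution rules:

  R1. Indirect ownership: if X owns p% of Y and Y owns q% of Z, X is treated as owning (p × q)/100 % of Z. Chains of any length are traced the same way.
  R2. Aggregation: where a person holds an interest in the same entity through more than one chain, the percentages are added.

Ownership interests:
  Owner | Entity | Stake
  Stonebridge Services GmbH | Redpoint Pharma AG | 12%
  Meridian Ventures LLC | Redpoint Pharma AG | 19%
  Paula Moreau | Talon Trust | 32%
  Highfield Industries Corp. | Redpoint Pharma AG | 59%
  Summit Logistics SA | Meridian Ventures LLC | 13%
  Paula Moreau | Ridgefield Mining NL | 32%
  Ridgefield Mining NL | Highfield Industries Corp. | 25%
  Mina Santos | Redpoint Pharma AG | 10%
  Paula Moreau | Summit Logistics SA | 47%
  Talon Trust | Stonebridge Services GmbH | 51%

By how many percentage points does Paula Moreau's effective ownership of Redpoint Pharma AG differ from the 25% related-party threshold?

17.1607

Chain via Summit Logistics SA → Meridian Ventures LLC (R1): 47% × 13% × 19% = 1.1609% of Redpoint Pharma AG.
Chain via Talon Trust → Stonebridge Services GmbH (R1): 32% × 51% × 12% = 1.9584% of Redpoint Pharma AG.
Chain via Ridgefield Mining NL → Highfield Industries Corp. (R1): 32% × 25% × 59% = 4.72% of Redpoint Pharma AG.
Aggregating (R2): 1.1609% + 1.9584% + 4.72% = 7.8393%.
7.8393% falls short of the 25% threshold by 17.1607 percentage points.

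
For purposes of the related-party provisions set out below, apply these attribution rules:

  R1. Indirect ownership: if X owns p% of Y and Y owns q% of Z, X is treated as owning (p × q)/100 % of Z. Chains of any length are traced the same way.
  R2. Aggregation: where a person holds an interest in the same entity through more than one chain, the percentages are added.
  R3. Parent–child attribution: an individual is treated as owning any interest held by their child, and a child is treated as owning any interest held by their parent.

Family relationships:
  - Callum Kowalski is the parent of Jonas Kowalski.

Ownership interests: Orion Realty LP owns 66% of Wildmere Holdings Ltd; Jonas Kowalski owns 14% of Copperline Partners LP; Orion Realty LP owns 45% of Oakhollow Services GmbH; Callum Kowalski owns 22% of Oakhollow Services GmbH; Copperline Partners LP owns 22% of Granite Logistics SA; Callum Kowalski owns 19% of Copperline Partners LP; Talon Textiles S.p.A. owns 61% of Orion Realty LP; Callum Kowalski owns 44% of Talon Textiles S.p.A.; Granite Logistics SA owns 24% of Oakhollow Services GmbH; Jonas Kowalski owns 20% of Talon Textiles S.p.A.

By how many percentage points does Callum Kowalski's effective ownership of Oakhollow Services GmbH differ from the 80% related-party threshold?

38.6896

By parent–child attribution (R3), Callum Kowalski is treated as also owning Jonas Kowalski's interest in Copperline Partners LP, giving 19% + 14% = 33%.
By parent–child attribution (R3), Callum Kowalski is treated as also owning Jonas Kowalski's interest in Talon Textiles S.p.A, giving 44% + 20% = 64%.
Chain via Copperline Partners LP → Granite Logistics SA (R1): 33% × 22% × 24% = 1.7424% of Oakhollow Services GmbH.
Chain via Talon Textiles S.p.A. → Orion Realty LP (R1): 64% × 61% × 45% = 17.568% of Oakhollow Services GmbH.
Direct interest in Oakhollow Services GmbH: 22%.
Aggregating (R2): 1.7424% + 17.568% + 22% = 41.3104%.
41.3104% falls short of the 80% threshold by 38.6896 percentage points.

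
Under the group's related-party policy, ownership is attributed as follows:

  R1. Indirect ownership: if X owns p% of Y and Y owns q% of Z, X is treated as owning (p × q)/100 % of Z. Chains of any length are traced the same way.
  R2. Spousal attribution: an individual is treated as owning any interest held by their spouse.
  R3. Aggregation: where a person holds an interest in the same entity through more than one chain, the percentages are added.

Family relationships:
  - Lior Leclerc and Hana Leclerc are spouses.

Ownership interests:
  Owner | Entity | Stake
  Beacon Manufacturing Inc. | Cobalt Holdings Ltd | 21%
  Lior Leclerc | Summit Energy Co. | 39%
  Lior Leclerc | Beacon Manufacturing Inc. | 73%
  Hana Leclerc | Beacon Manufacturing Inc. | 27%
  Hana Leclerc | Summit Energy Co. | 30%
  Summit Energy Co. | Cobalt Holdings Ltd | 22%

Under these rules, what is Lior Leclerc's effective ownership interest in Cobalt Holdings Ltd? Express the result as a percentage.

By spousal attribution (R2), Lior Leclerc is treated as also owning Hana Leclerc's interest in Beacon Manufacturing Inc, giving 73% + 27% = 100%.
By spousal attribution (R2), Lior Leclerc is treated as also owning Hana Leclerc's interest in Summit Energy Co, giving 39% + 30% = 69%.
Chain via Beacon Manufacturing Inc. (R1): 100% × 21% = 21% of Cobalt Holdings Ltd.
Chain via Summit Energy Co. (R1): 69% × 22% = 15.18% of Cobalt Holdings Ltd.
Aggregating (R3): 21% + 15.18% = 36.18%.

36.18%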